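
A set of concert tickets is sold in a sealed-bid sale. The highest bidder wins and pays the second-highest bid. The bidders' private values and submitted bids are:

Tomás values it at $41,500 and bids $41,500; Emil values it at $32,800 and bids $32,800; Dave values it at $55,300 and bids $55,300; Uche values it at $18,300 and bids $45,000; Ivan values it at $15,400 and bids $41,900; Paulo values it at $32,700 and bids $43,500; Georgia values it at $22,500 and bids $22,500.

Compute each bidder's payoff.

Sorted high to low: Dave $55,300, then Uche $45,000, then Paulo $43,500, then Ivan $41,900, then Tomás $41,500, then Emil $32,800, then Georgia $22,500.
Dave has the top bid and wins; the price is the second-highest bid, $45,000.
Dave's payoff = $55,300 − $45,000 = $10,300. All other bidders lose, so their payoff is 0.

Tomás $0, Emil $0, Dave $10,300, Uche $0, Ivan $0, Paulo $0, Georgia $0.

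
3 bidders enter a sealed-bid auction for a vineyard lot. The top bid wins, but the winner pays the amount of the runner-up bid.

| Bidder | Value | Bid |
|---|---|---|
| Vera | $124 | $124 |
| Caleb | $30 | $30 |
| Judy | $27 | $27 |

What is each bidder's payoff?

Vera $94, Caleb $0, Judy $0.

Ordered from highest: Vera $124 > Caleb $30 > Judy $27.
Vera has the top bid and wins; the price is the second-highest bid, $30.
Vera's payoff = $124 − $30 = $94. All other bidders lose, so their payoff is 0.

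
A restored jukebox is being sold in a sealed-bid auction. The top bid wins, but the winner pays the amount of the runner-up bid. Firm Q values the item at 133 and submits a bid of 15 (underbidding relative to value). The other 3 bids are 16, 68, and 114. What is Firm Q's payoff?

Highest competing bid: 114.
Firm Q's bid 15 is not the highest, so Firm Q loses, pays nothing, and earns zero payoff.

Firm Q's payoff: 0.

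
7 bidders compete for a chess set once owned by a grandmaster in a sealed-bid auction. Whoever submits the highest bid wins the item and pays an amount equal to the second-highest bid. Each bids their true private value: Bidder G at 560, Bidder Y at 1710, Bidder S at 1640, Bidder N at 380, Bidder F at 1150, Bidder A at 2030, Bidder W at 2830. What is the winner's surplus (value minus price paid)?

800

Ordered from highest: Bidder W 2830, then Bidder A 2030, then Bidder Y 1710, then Bidder S 1640, then Bidder F 1150, then Bidder G 560, then Bidder N 380.
Bidder W wins with the top bid and pays the second-highest, 2030.
Surplus = 2830 − 2030 = 800.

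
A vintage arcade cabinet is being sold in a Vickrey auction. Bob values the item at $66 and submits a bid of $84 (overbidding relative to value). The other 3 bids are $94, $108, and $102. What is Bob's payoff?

Highest competing bid: $108.
Bob's bid $84 is not the highest, so Bob loses, pays nothing, and earns zero payoff.

$0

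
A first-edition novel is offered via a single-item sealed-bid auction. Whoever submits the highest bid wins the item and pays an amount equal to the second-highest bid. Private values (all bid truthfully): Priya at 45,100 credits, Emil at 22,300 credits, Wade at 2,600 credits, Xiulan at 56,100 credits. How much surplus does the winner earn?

11,000 credits

Ranking the bids: Xiulan 56,100 credits, then Priya 45,100 credits, then Emil 22,300 credits, then Wade 2,600 credits.
Xiulan wins with the top bid and pays the second-highest, 45,100 credits.
Surplus = 56,100 credits − 45,100 credits = 11,000 credits.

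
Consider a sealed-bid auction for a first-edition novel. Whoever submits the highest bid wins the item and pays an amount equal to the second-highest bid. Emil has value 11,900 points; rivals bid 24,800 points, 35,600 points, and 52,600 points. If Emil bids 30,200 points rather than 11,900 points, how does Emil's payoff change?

The highest competing bid is 52,600 points.
Bidding truthfully at 11,900 points: the top bid is 52,600 points (a rival), so Emil loses. Payoff = 0 points.
Bidding 30,200 points: the top bid is 52,600 points (a rival), so Emil loses. Payoff = 0 points.
Change = 0 points − 0 points = 0 points.
The bid only affects whether you win, not the price — here both bids land on the same side of the top rival bid, so the deviation is payoff-neutral.

Payoff change: 0 points.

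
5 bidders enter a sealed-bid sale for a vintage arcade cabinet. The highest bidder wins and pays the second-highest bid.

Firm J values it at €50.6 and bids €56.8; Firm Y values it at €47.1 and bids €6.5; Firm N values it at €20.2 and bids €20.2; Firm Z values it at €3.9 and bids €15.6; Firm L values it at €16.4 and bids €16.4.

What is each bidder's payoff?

Ordered from highest: Firm J €56.8 > Firm N €20.2 > Firm L €16.4 > Firm Z €15.6 > Firm Y €6.5.
Firm J has the top bid and wins; the price is the second-highest bid, €20.2.
Firm J's payoff = €50.6 − €20.2 = €30.4. All other bidders lose, so their payoff is 0.

Firm J €30.4, Firm Y €0.0, Firm N €0.0, Firm Z €0.0, Firm L €0.0.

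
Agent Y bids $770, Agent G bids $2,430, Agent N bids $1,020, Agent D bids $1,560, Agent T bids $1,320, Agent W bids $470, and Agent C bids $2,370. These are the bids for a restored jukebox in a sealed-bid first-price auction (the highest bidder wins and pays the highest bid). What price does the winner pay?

Ranking the bids: Agent G $2,430 > Agent C $2,370 > Agent D $1,560 > Agent T $1,320 > Agent N $1,020 > Agent Y $770 > Agent W $470.
Agent G is the highest bidder, so Agent G wins.
Under the first-price rule, the price is the highest bid: $2,430.

$2,430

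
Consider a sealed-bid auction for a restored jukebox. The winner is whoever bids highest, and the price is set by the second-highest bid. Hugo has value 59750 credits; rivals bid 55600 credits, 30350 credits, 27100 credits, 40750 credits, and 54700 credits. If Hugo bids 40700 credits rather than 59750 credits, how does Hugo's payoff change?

The highest competing bid is 55600 credits.
Bidding truthfully at 59750 credits: Hugo has the top bid, wins, and pays the second-highest bid 55600 credits. Payoff = 59750 credits − 55600 credits = 4150 credits.
Bidding 40700 credits: the top bid is 55600 credits (a rival), so Hugo loses. Payoff = 0 credits.
Change = 0 credits − 4150 credits = -4150 credits.

Change in payoff: -4150 credits.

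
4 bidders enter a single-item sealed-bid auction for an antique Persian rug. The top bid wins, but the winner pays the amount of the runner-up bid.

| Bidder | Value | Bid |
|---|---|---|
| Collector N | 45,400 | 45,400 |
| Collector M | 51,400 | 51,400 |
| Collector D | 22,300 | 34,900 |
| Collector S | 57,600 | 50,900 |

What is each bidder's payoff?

Ordered from highest: Collector M 51,400, then Collector S 50,900, then Collector N 45,400, then Collector D 34,900.
Collector M has the top bid and wins; the price is the second-highest bid, 50,900.
Collector M's payoff = 51,400 − 50,900 = 500. All other bidders lose, so their payoff is 0.

Collector N 0, Collector M 500, Collector D 0, Collector S 0.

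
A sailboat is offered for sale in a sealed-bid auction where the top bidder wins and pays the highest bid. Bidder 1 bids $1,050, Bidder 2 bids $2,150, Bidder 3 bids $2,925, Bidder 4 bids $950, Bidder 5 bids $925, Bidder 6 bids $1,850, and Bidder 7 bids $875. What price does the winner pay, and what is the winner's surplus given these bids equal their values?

Sorted high to low: Bidder 3 $2,925, then Bidder 2 $2,150, then Bidder 6 $1,850, then Bidder 1 $1,050, then Bidder 4 $950, then Bidder 5 $925, then Bidder 7 $875.
Bidder 3 is the highest bidder, so Bidder 3 wins.
Under the first-price rule, the price is the highest bid: $2,925.
Surplus = $2,925 − $2,925 = $0.

Price $2,925; surplus $0.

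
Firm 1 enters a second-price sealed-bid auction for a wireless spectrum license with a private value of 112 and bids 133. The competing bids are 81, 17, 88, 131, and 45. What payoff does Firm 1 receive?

The bidder's payoff: -19.

Highest competing bid: 131.
Firm 1's bid 133 is the highest overall, so Firm 1 wins and pays the second-highest bid, 131.
Payoff = value − price = 112 − 131 = -19.
Overbidding won the item at a price above value — truthful bidding would have avoided this loss.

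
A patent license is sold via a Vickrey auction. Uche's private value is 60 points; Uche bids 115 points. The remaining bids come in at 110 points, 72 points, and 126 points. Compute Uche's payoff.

Uche's payoff: 0 points.

Highest competing bid: 126 points.
Uche's bid 115 points is not the highest, so Uche loses, pays nothing, and earns zero payoff.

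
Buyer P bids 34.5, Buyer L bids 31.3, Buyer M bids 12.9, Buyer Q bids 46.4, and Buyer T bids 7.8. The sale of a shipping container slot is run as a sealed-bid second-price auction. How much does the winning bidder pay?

The winner pays 34.5.

Sorted high to low: Buyer Q 46.4, then Buyer P 34.5, then Buyer L 31.3, then Buyer M 12.9, then Buyer T 7.8.
Buyer Q has the highest bid, so Buyer Q wins.
The second-highest bid is 34.5, so that is what Buyer Q pays.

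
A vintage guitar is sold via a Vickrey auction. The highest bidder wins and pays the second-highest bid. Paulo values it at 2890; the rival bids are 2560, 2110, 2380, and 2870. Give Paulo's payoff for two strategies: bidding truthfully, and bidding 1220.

(a) 20  (b) 0

The highest competing bid is 2870.
Bidding truthfully at 2890: Paulo has the top bid, wins, and pays the second-highest bid 2870. Payoff = 2890 − 2870 = 20.
Bidding 1220: the top bid is 2870 (a rival), so Paulo loses. Payoff = 0.
Deviating from a truthful bid can only lose payoff in a second-price auction — never gain.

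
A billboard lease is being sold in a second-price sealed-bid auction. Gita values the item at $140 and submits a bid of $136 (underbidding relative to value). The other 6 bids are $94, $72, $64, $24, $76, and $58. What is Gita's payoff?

Gita's payoff: $46.

Highest competing bid: $94.
Gita's bid $136 is the highest overall, so Gita wins and pays the second-highest bid, $94.
Payoff = value − price = $140 − $94 = $46.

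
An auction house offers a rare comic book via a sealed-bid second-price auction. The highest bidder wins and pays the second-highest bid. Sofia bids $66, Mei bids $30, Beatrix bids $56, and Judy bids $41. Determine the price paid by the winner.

Bids in descending order: Sofia $66, then Beatrix $56, then Judy $41, then Mei $30.
Sofia has the highest bid, so Sofia wins.
The second-highest bid is $56, so that is what Sofia pays.

The winner pays $56.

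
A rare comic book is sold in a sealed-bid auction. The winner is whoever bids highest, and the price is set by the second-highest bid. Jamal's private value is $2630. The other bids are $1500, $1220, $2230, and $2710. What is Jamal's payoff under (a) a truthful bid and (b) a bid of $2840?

The highest competing bid is $2710.
Bidding truthfully at $2630: the top bid is $2710 (a rival), so Jamal loses. Payoff = $0.
Bidding $2840: Jamal has the top bid, wins, and pays the second-highest bid $2710. Payoff = $2630 − $2710 = -$80.
Deviating from a truthful bid can only lose payoff in a second-price auction — never gain.

(a) $0  (b) -$80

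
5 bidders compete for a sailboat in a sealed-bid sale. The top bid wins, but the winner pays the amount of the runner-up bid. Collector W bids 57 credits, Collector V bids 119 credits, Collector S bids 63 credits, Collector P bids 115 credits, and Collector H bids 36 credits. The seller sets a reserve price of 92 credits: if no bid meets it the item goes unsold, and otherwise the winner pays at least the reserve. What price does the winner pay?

The winner pays 115 credits.

Bids in descending order: Collector V 119 credits, then Collector P 115 credits, then Collector S 63 credits, then Collector W 57 credits, then Collector H 36 credits.
Collector V has the highest bid, so Collector V wins.
The second-highest bid is 115 credits, which exceeds the reserve, so that sets the price.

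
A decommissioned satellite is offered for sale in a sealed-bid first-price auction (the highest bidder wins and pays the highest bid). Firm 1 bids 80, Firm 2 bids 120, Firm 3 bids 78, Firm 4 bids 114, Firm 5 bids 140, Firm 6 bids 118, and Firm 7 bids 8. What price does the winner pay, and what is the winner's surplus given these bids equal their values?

Ranking the bids: Firm 5 140, then Firm 2 120, then Firm 6 118, then Firm 4 114, then Firm 1 80, then Firm 3 78, then Firm 7 8.
Firm 5 is the highest bidder, so Firm 5 wins.
Under the first-price rule, the price is the highest bid: 140.
Surplus = 140 − 140 = 0.

The winner pays 140 for a surplus of 0.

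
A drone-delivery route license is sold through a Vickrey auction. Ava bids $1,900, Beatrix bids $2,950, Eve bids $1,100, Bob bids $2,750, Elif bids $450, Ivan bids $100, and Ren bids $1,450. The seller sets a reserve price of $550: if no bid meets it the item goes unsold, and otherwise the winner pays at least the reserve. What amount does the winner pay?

Price paid: $2,750.

Sorted high to low: Beatrix $2,950; Bob $2,750; Ava $1,900; Ren $1,450; Eve $1,100; Elif $450; Ivan $100.
Beatrix has the highest bid, so Beatrix wins.
The second-highest bid is $2,750, which exceeds the reserve, so that sets the price.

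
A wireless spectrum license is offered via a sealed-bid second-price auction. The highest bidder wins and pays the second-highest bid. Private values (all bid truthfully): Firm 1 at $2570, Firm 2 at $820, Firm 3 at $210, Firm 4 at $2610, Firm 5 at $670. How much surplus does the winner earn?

Bids in descending order: Firm 4 $2610, then Firm 1 $2570, then Firm 2 $820, then Firm 5 $670, then Firm 3 $210.
Firm 4 wins with the top bid and pays the second-highest, $2570.
Surplus = $2610 − $2570 = $40.

Winner's surplus: $40.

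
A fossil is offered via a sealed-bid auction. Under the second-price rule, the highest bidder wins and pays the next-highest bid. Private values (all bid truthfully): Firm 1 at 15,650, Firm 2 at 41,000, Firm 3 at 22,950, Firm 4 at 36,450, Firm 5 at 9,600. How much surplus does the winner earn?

Winner's surplus: 4,550.

Ordered from highest: Firm 2 41,000 > Firm 4 36,450 > Firm 3 22,950 > Firm 1 15,650 > Firm 5 9,600.
Firm 2 wins with the top bid and pays the second-highest, 36,450.
Surplus = 41,000 − 36,450 = 4,550.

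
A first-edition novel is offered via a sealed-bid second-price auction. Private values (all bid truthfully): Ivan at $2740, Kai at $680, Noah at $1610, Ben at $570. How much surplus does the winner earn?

$1130

Sorted high to low: Ivan $2740 > Noah $1610 > Kai $680 > Ben $570.
Ivan wins with the top bid and pays the second-highest, $1610.
Surplus = $2740 − $1610 = $1130.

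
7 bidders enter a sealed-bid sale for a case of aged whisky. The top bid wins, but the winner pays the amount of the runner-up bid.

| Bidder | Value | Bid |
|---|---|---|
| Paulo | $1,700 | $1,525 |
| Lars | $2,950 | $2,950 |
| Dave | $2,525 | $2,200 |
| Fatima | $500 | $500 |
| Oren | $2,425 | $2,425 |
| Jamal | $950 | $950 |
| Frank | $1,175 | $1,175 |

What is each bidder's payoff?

Paulo $0, Lars $525, Dave $0, Fatima $0, Oren $0, Jamal $0, Frank $0.

Ranking the bids: Lars $2,950 > Oren $2,425 > Dave $2,200 > Paulo $1,525 > Frank $1,175 > Jamal $950 > Fatima $500.
Lars has the top bid and wins; the price is the second-highest bid, $2,425.
Lars's payoff = $2,950 − $2,425 = $525. All other bidders lose, so their payoff is 0.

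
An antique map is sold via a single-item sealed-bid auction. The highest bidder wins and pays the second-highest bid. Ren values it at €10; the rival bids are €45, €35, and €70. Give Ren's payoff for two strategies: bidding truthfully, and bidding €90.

(a) €0  (b) -€60

The highest competing bid is €70.
Bidding truthfully at €10: the top bid is €70 (a rival), so Ren loses. Payoff = €0.
Bidding €90: Ren has the top bid, wins, and pays the second-highest bid €70. Payoff = €10 − €70 = -€60.
This is the dominant-strategy logic: truthful bidding weakly beats any alternative.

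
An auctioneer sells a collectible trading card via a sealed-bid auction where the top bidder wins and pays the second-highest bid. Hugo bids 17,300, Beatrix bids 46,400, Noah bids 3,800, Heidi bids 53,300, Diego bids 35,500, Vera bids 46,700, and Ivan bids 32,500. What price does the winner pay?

Ranking the bids: Heidi 53,300 > Vera 46,700 > Beatrix 46,400 > Diego 35,500 > Ivan 32,500 > Hugo 17,300 > Noah 3,800.
Heidi is the highest bidder, so Heidi wins.
Under the second-price rule, the price is the second-highest bid: 46,700.

46,700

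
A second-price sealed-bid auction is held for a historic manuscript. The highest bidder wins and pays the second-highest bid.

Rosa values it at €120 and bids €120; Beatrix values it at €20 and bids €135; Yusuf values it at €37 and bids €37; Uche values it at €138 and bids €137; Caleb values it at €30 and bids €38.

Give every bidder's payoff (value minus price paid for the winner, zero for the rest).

Rosa €0, Beatrix €0, Yusuf €0, Uche €3, Caleb €0.

Sorted high to low: Uche €137 > Beatrix €135 > Rosa €120 > Caleb €38 > Yusuf €37.
Uche has the top bid and wins; the price is the second-highest bid, €135.
Uche's payoff = €138 − €135 = €3. All other bidders lose, so their payoff is 0.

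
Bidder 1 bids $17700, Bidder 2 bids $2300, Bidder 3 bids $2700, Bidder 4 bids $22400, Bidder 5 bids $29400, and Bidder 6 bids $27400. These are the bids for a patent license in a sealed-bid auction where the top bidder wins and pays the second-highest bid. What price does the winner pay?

$27400

Ranking the bids: Bidder 5 $29400 > Bidder 6 $27400 > Bidder 4 $22400 > Bidder 1 $17700 > Bidder 3 $2700 > Bidder 2 $2300.
Bidder 5 is the highest bidder, so Bidder 5 wins.
Under the second-price rule, the price is the second-highest bid: $27400.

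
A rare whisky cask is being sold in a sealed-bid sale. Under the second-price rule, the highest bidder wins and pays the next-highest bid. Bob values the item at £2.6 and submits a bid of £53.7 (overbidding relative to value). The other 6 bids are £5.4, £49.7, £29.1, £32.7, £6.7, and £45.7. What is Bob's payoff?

Bob's payoff: -£47.1.

Highest competing bid: £49.7.
Bob's bid £53.7 is the highest overall, so Bob wins and pays the second-highest bid, £49.7.
Payoff = value − price = £2.6 − £49.7 = -£47.1.
Overbidding won the item at a price above value — truthful bidding would have avoided this loss.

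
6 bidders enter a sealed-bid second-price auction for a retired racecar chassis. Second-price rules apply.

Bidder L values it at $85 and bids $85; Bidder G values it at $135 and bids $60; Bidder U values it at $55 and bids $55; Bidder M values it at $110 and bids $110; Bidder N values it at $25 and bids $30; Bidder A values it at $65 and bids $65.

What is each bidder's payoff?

Ordered from highest: Bidder M $110 > Bidder L $85 > Bidder A $65 > Bidder G $60 > Bidder U $55 > Bidder N $30.
Bidder M has the top bid and wins; the price is the second-highest bid, $85.
Bidder M's payoff = $110 − $85 = $25. All other bidders lose, so their payoff is 0.

Bidder L $0, Bidder G $0, Bidder U $0, Bidder M $25, Bidder N $0, Bidder A $0.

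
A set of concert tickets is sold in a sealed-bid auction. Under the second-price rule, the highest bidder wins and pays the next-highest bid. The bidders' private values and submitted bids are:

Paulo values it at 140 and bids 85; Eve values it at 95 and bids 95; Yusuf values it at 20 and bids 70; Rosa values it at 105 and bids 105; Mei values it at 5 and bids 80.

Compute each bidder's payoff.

Ranking the bids: Rosa 105; Eve 95; Paulo 85; Mei 80; Yusuf 70.
Rosa has the top bid and wins; the price is the second-highest bid, 95.
Rosa's payoff = 105 − 95 = 10. All other bidders lose, so their payoff is 0.

Paulo 0, Eve 0, Yusuf 0, Rosa 10, Mei 0.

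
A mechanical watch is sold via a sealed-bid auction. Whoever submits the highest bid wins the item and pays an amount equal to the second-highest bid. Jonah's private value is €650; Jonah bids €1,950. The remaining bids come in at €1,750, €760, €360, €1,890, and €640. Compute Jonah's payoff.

Highest competing bid: €1,890.
Jonah's bid €1,950 is the highest overall, so Jonah wins and pays the second-highest bid, €1,890.
Payoff = value − price = €650 − €1,890 = -€1,240.
Overbidding won the item at a price above value — truthful bidding would have avoided this loss.

-€1,240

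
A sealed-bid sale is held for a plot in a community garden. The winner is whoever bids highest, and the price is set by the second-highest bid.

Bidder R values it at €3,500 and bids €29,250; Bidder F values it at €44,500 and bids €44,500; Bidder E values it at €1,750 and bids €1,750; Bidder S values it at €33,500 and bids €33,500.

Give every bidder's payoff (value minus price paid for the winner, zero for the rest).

Bidder R €0, Bidder F €11,000, Bidder E €0, Bidder S €0.

Ranking the bids: Bidder F €44,500; Bidder S €33,500; Bidder R €29,250; Bidder E €1,750.
Bidder F has the top bid and wins; the price is the second-highest bid, €33,500.
Bidder F's payoff = €44,500 − €33,500 = €11,000. All other bidders lose, so their payoff is 0.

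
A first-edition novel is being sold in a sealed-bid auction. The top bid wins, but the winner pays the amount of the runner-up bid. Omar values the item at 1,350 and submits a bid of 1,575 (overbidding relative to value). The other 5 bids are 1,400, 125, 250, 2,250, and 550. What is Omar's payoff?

Highest competing bid: 2,250.
Omar's bid 1,575 is not the highest, so Omar loses, pays nothing, and earns zero payoff.

Omar's payoff: 0.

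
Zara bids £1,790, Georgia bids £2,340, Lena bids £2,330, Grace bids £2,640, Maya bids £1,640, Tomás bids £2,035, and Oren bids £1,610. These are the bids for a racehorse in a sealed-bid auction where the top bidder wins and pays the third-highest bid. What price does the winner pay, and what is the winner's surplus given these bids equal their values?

Sorted high to low: Grace £2,640; Georgia £2,340; Lena £2,330; Tomás £2,035; Zara £1,790; Maya £1,640; Oren £1,610.
Grace is the highest bidder, so Grace wins.
Under the third-price rule, the price is the third-highest bid: £2,330.
Surplus = £2,640 − £2,330 = £310.

The winner pays £2,330 for a surplus of £310.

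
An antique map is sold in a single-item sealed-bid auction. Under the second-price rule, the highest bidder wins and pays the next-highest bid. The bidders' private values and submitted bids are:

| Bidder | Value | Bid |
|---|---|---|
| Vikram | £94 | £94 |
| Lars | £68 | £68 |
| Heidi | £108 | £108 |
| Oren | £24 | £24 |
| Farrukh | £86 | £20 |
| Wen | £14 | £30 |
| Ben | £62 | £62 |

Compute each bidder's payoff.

Ordered from highest: Heidi £108; Vikram £94; Lars £68; Ben £62; Wen £30; Oren £24; Farrukh £20.
Heidi has the top bid and wins; the price is the second-highest bid, £94.
Heidi's payoff = £108 − £94 = £14. All other bidders lose, so their payoff is 0.

Payoffs: Vikram £0, Lars £0, Heidi £14, Oren £0, Farrukh £0, Wen £0, Ben £0.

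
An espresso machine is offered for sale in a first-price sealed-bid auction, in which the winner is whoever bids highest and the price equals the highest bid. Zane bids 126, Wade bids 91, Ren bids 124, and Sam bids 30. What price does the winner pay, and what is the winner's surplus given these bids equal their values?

The winner pays 126 for a surplus of 0.

Ranking the bids: Zane 126; Ren 124; Wade 91; Sam 30.
Zane is the highest bidder, so Zane wins.
Under the first-price rule, the price is the highest bid: 126.
Surplus = 126 − 126 = 0.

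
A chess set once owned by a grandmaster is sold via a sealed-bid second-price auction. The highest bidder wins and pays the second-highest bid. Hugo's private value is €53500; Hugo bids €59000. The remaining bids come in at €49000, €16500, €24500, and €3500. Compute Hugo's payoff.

Highest competing bid: €49000.
Hugo's bid €59000 is the highest overall, so Hugo wins and pays the second-highest bid, €49000.
Payoff = value − price = €53500 − €49000 = €4500.

€4500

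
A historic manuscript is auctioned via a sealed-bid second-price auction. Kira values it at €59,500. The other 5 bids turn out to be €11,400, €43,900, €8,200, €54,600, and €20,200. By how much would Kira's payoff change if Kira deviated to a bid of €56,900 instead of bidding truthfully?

Change in payoff: €0.

The highest competing bid is €54,600.
Bidding truthfully at €59,500: Kira has the top bid, wins, and pays the second-highest bid €54,600. Payoff = €59,500 − €54,600 = €4,900.
Bidding €56,900: Kira has the top bid, wins, and pays the second-highest bid €54,600. Payoff = €59,500 − €54,600 = €4,900.
Change = €4,900 − €4,900 = €0.
The bid only affects whether you win, not the price — here both bids land on the same side of the top rival bid, so the deviation is payoff-neutral.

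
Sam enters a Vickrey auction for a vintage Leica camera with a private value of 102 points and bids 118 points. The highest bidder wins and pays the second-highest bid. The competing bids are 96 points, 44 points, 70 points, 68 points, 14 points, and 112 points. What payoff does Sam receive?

Payoff = -10 points.

Highest competing bid: 112 points.
Sam's bid 118 points is the highest overall, so Sam wins and pays the second-highest bid, 112 points.
Payoff = value − price = 102 points − 112 points = -10 points.
Overbidding won the item at a price above value — truthful bidding would have avoided this loss.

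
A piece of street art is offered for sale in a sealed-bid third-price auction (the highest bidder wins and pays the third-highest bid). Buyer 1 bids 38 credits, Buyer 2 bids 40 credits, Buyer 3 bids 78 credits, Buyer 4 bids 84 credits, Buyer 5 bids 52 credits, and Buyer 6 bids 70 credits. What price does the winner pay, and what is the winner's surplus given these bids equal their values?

Bids in descending order: Buyer 4 84 credits; Buyer 3 78 credits; Buyer 6 70 credits; Buyer 5 52 credits; Buyer 2 40 credits; Buyer 1 38 credits.
Buyer 4 is the highest bidder, so Buyer 4 wins.
Under the third-price rule, the price is the third-highest bid: 70 credits.
Surplus = 84 credits − 70 credits = 14 credits.

The winner pays 70 credits for a surplus of 14 credits.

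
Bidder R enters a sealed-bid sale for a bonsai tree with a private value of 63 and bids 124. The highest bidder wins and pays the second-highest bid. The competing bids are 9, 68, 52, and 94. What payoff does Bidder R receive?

Bidder R's payoff: -31.

Highest competing bid: 94.
Bidder R's bid 124 is the highest overall, so Bidder R wins and pays the second-highest bid, 94.
Payoff = value − price = 63 − 94 = -31.
Overbidding won the item at a price above value — truthful bidding would have avoided this loss.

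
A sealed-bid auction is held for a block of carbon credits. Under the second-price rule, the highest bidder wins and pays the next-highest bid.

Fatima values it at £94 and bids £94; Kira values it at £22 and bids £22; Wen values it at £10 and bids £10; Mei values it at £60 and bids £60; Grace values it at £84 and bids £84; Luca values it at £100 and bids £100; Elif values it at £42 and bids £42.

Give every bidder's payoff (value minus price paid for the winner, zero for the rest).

Ranking the bids: Luca £100 > Fatima £94 > Grace £84 > Mei £60 > Elif £42 > Kira £22 > Wen £10.
Luca has the top bid and wins; the price is the second-highest bid, £94.
Luca's payoff = £100 − £94 = £6. All other bidders lose, so their payoff is 0.

Fatima £0, Kira £0, Wen £0, Mei £0, Grace £0, Luca £6, Elif £0.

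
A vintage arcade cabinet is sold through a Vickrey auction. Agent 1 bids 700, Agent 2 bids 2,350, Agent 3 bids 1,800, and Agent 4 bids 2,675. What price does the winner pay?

The winner pays 2,350.

Sorted high to low: Agent 4 2,675 > Agent 2 2,350 > Agent 3 1,800 > Agent 1 700.
Agent 4 has the highest bid, so Agent 4 wins.
The second-highest bid is 2,350, so that is what Agent 4 pays.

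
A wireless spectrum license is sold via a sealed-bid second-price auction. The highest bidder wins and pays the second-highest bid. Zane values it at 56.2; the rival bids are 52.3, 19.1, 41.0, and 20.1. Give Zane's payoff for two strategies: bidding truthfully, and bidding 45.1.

Truthful: 3.9; alternative: 0.0.

The highest competing bid is 52.3.
Bidding truthfully at 56.2: Zane has the top bid, wins, and pays the second-highest bid 52.3. Payoff = 56.2 − 52.3 = 3.9.
Bidding 45.1: the top bid is 52.3 (a rival), so Zane loses. Payoff = 0.0.
Deviating from a truthful bid can only lose payoff in a second-price auction — never gain.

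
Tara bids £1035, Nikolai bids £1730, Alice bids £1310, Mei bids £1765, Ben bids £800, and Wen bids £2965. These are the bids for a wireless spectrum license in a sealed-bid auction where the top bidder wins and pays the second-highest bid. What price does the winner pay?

Price paid: £1765.

Ranking the bids: Wen £2965, then Mei £1765, then Nikolai £1730, then Alice £1310, then Tara £1035, then Ben £800.
Wen is the highest bidder, so Wen wins.
Under the second-price rule, the price is the second-highest bid: £1765.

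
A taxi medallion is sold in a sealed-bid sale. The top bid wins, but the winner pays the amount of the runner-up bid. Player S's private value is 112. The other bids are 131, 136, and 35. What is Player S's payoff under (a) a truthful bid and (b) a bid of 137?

The highest competing bid is 136.
Bidding truthfully at 112: the top bid is 136 (a rival), so Player S loses. Payoff = 0.
Bidding 137: Player S has the top bid, wins, and pays the second-highest bid 136. Payoff = 112 − 136 = -24.

(a) 0  (b) -24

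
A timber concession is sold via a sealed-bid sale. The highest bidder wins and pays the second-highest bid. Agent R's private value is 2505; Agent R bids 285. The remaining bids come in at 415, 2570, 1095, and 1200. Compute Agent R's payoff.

Agent R's payoff: 0.

Highest competing bid: 2570.
Agent R's bid 285 is not the highest, so Agent R loses, pays nothing, and earns zero payoff.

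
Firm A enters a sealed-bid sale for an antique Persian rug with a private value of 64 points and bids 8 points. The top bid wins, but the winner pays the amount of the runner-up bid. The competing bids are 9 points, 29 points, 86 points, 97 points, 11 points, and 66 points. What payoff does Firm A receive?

Highest competing bid: 97 points.
Firm A's bid 8 points is not the highest, so Firm A loses, pays nothing, and earns zero payoff.

0 points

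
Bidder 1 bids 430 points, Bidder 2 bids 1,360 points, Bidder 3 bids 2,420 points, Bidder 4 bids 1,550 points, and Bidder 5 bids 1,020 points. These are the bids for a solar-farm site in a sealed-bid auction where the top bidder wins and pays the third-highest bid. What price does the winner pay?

Bids in descending order: Bidder 3 2,420 points > Bidder 4 1,550 points > Bidder 2 1,360 points > Bidder 5 1,020 points > Bidder 1 430 points.
Bidder 3 is the highest bidder, so Bidder 3 wins.
Under the third-price rule, the price is the third-highest bid: 1,360 points.

1,360 points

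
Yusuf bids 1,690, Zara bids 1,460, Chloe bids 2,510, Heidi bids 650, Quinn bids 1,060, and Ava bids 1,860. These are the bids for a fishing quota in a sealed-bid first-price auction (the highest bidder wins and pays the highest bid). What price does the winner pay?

Price paid: 2,510.

Ranking the bids: Chloe 2,510, then Ava 1,860, then Yusuf 1,690, then Zara 1,460, then Quinn 1,060, then Heidi 650.
Chloe is the highest bidder, so Chloe wins.
Under the first-price rule, the price is the highest bid: 2,510.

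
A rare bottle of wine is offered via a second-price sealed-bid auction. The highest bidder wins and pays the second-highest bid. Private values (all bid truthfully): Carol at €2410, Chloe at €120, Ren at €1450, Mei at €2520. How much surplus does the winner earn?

Winner's surplus: €110.

Bids in descending order: Mei €2520; Carol €2410; Ren €1450; Chloe €120.
Mei wins with the top bid and pays the second-highest, €2410.
Surplus = €2520 − €2410 = €110.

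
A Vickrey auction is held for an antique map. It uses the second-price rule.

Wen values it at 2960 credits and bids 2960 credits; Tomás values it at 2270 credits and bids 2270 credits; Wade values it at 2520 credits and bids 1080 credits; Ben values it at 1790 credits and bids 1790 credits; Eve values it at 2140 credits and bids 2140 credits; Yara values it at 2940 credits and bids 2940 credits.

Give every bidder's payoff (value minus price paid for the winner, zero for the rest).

Payoffs: Wen 20 credits, Tomás 0 credits, Wade 0 credits, Ben 0 credits, Eve 0 credits, Yara 0 credits.

Sorted high to low: Wen 2960 credits; Yara 2940 credits; Tomás 2270 credits; Eve 2140 credits; Ben 1790 credits; Wade 1080 credits.
Wen has the top bid and wins; the price is the second-highest bid, 2940 credits.
Wen's payoff = 2960 credits − 2940 credits = 20 credits. All other bidders lose, so their payoff is 0.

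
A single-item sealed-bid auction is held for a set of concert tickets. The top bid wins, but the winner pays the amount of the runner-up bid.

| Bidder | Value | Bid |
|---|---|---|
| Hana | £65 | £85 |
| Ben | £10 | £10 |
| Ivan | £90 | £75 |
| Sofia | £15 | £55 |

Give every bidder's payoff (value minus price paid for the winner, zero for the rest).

Ordered from highest: Hana £85 > Ivan £75 > Sofia £55 > Ben £10.
Hana has the top bid and wins; the price is the second-highest bid, £75.
Hana's payoff = £65 − £75 = -£10. All other bidders lose, so their payoff is 0.

Payoffs: Hana -£10, Ben £0, Ivan £0, Sofia £0.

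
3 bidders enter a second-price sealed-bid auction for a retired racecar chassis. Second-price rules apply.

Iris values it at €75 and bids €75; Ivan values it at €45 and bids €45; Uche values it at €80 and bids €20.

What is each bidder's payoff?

Payoffs: Iris €30, Ivan €0, Uche €0.

Bids in descending order: Iris €75; Ivan €45; Uche €20.
Iris has the top bid and wins; the price is the second-highest bid, €45.
Iris's payoff = €75 − €45 = €30. All other bidders lose, so their payoff is 0.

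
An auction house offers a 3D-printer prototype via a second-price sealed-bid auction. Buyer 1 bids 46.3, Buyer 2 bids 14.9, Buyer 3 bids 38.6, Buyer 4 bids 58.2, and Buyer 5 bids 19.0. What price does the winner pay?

The winner pays 46.3.

Sorted high to low: Buyer 4 58.2 > Buyer 1 46.3 > Buyer 3 38.6 > Buyer 5 19.0 > Buyer 2 14.9.
Buyer 4 has the highest bid, so Buyer 4 wins.
The second-highest bid is 46.3, so that is what Buyer 4 pays.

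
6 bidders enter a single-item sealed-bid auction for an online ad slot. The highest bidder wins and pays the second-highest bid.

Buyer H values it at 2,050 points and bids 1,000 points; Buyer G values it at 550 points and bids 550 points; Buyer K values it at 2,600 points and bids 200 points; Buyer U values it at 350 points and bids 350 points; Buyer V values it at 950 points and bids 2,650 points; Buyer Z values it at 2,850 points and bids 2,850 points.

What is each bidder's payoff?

Ordered from highest: Buyer Z 2,850 points > Buyer V 2,650 points > Buyer H 1,000 points > Buyer G 550 points > Buyer U 350 points > Buyer K 200 points.
Buyer Z has the top bid and wins; the price is the second-highest bid, 2,650 points.
Buyer Z's payoff = 2,850 points − 2,650 points = 200 points. All other bidders lose, so their payoff is 0.

Buyer H 0 points, Buyer G 0 points, Buyer K 0 points, Buyer U 0 points, Buyer V 0 points, Buyer Z 200 points.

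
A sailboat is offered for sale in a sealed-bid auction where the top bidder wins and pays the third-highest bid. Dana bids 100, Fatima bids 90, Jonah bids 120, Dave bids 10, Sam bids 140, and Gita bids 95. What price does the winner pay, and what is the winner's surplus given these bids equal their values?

The winner pays 100 for a surplus of 40.

Ranking the bids: Sam 140 > Jonah 120 > Dana 100 > Gita 95 > Fatima 90 > Dave 10.
Sam is the highest bidder, so Sam wins.
Under the third-price rule, the price is the third-highest bid: 100.
Surplus = 140 − 100 = 40.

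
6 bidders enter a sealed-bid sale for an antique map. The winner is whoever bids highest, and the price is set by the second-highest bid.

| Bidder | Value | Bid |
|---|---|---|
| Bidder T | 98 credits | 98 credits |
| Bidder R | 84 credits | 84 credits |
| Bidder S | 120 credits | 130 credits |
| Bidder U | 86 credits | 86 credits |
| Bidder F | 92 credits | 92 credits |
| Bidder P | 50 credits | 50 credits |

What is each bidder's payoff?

Payoffs: Bidder T 0 credits, Bidder R 0 credits, Bidder S 22 credits, Bidder U 0 credits, Bidder F 0 credits, Bidder P 0 credits.

Sorted high to low: Bidder S 130 credits > Bidder T 98 credits > Bidder F 92 credits > Bidder U 86 credits > Bidder R 84 credits > Bidder P 50 credits.
Bidder S has the top bid and wins; the price is the second-highest bid, 98 credits.
Bidder S's payoff = 120 credits − 98 credits = 22 credits. All other bidders lose, so their payoff is 0.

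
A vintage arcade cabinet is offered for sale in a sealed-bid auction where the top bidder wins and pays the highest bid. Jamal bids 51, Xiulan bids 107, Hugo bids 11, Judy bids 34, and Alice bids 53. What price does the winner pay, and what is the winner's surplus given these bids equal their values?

Ranking the bids: Xiulan 107, then Alice 53, then Jamal 51, then Judy 34, then Hugo 11.
Xiulan is the highest bidder, so Xiulan wins.
Under the first-price rule, the price is the highest bid: 107.
Surplus = 107 − 107 = 0.

The winner pays 107 for a surplus of 0.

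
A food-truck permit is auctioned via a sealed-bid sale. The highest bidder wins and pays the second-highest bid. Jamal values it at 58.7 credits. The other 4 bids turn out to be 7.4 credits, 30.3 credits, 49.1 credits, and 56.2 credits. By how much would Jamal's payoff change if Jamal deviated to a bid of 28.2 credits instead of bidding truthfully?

The highest competing bid is 56.2 credits.
Bidding truthfully at 58.7 credits: Jamal has the top bid, wins, and pays the second-highest bid 56.2 credits. Payoff = 58.7 credits − 56.2 credits = 2.5 credits.
Bidding 28.2 credits: the top bid is 56.2 credits (a rival), so Jamal loses. Payoff = 0.0 credits.
Change = 0.0 credits − 2.5 credits = -2.5 credits.

Payoff change: -2.5 credits.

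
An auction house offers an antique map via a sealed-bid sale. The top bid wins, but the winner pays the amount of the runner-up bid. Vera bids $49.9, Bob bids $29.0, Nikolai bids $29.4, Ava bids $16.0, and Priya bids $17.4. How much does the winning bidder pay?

Price paid: $29.4.

Sorted high to low: Vera $49.9 > Nikolai $29.4 > Bob $29.0 > Priya $17.4 > Ava $16.0.
Vera has the highest bid, so Vera wins.
The second-highest bid is $29.4, so that is what Vera pays.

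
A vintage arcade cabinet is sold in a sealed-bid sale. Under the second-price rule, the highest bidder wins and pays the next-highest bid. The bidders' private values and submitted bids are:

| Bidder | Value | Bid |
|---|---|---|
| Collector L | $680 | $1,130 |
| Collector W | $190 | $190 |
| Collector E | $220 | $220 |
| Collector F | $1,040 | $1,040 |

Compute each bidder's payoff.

Bids in descending order: Collector L $1,130; Collector F $1,040; Collector E $220; Collector W $190.
Collector L has the top bid and wins; the price is the second-highest bid, $1,040.
Collector L's payoff = $680 − $1,040 = -$360. All other bidders lose, so their payoff is 0.

Collector L -$360, Collector W $0, Collector E $0, Collector F $0.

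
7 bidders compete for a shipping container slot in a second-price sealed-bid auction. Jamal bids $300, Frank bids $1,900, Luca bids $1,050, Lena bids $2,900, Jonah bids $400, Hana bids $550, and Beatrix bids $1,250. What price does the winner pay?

Price paid: $1,900.

Ordered from highest: Lena $2,900 > Frank $1,900 > Beatrix $1,250 > Luca $1,050 > Hana $550 > Jonah $400 > Jamal $300.
Lena has the highest bid, so Lena wins.
The second-highest bid is $1,900, so that is what Lena pays.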